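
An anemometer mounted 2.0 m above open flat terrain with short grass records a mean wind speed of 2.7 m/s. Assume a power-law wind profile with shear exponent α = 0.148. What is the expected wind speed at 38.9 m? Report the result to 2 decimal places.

Power-law profile: V₂ = V₁ · (z₂/z₁)^α
V₂ = 2.7 × (38.9/2.0)^0.148 = 2.7 × (19.4500)^0.148
    = 2.7 × 1.5515 = 4.1891 m/s

4.19 m/s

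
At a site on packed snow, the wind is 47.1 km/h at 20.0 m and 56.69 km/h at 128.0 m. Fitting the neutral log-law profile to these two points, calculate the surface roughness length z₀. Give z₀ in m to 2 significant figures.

z₀ ≈ 0.0022 m

Log law: V(z) ∝ ln(z/z₀). With r = V₁/V₂ = 47.1/56.69 = 0.83083,
r · ln(z₂/z₀) = ln(z₁/z₀) ⇒ ln z₀ = (ln z₁ − r·ln z₂)/(1 − r)
ln z₀ = (2.99573 − 0.83083×4.85203) / 0.16917 = -6.1212
z₀ = exp(-6.1212) = 0.002196 m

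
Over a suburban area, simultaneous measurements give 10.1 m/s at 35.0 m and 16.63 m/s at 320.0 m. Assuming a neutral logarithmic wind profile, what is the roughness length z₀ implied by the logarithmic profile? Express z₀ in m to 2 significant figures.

Log law: V(z) ∝ ln(z/z₀). With r = V₁/V₂ = 10.1/16.63 = 0.60734,
r · ln(z₂/z₀) = ln(z₁/z₀) ⇒ ln z₀ = (ln z₁ − r·ln z₂)/(1 − r)
ln z₀ = (3.55535 − 0.60734×5.76832) / 0.39266 = 0.1325
z₀ = exp(0.1325) = 1.142 m

z₀ ≈ 1.1 m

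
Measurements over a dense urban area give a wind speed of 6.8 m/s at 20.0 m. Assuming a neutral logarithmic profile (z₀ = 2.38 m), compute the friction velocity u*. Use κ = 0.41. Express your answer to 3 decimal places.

Log law: V(z) = (u*/κ) · ln(z/z₀) ⇒ u* = κ · V / ln(z/z₀)
u* = 0.41 × 6.8 / ln(20.0/2.38) = 0.41 × 6.8 / 2.1286
   = 2.7880 / 2.1286 = 1.3098 m/s

u* ≈ 1.310 m/s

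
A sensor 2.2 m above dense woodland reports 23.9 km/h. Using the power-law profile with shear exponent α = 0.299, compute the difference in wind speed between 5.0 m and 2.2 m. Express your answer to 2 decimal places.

Power law: V₂ = V₁ · (z₂/z₁)^α = 23.9 × (2.2727)^0.299 = 30.5496 km/h
ΔV = 30.5496 − 23.9 = 6.6496 km/h

6.65 km/h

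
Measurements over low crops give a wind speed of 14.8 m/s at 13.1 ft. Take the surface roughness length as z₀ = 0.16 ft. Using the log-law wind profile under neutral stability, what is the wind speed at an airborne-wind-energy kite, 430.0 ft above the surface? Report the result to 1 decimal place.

26.5 m/s

Log law: V(z) ∝ ln(z/z₀), so V₂/V₁ = ln(z₂/z₀) / ln(z₁/z₀).
ln(430.0/0.16) = 7.8964, ln(13.1/0.16) = 4.4052
V₂ = 14.8 × 7.8964/4.4052 = 14.8 × 1.7925 = 26.5292 m/s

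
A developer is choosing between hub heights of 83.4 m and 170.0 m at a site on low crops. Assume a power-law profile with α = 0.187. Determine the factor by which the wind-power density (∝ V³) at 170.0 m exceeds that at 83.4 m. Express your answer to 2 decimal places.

1.49

Speed ratio: V_B/V_A = (z_B/z_A)^α = (170.0/83.4)^0.187 = (2.0384)^0.187 = 1.14245
Power-density ratio: P_B/P_A = (V_B/V_A)³ = (1.14245)³ = 1.49110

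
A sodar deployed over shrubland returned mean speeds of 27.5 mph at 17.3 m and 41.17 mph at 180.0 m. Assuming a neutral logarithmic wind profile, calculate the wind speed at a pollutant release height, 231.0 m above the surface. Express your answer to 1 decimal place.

42.6 mph

Log law: V ∝ ln(z/z₀). From the pair, with r = V₁/V₂ = 0.66796,
ln z₀ = (ln z₁ − r·ln z₂)/(1 − r) = (2.8507 − 0.66796×5.1930)/0.33204 = -1.8612 → z₀ = 0.1555 m
V₃ = V₁ · ln(z₃/z₀)/ln(z₁/z₀) = 27.5 × 7.3036/4.7119 = 42.6259 mph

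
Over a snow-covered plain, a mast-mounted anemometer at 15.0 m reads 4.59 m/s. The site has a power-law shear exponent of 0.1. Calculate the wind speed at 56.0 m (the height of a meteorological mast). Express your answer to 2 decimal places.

Power-law profile: V₂ = V₁ · (z₂/z₁)^α
V₂ = 4.59 × (56.0/15.0)^0.1 = 4.59 × (3.7333)^0.1
    = 4.59 × 1.1408 = 5.2363 m/s

5.24 m/s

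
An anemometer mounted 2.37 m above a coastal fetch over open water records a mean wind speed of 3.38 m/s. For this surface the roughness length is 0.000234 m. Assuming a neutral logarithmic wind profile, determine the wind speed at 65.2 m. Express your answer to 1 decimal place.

Log law: V(z) ∝ ln(z/z₀), so V₂/V₁ = ln(z₂/z₀) / ln(z₁/z₀).
ln(65.2/0.000234) = 12.5376, ln(2.37/0.000234) = 9.2231
V₂ = 3.38 × 12.5376/9.2231 = 3.38 × 1.3594 = 4.5947 m/s

4.6 m/s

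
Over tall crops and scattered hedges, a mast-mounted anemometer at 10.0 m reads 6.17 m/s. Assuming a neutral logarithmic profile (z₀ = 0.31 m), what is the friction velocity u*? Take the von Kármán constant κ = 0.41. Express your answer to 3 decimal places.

Log law: V(z) = (u*/κ) · ln(z/z₀) ⇒ u* = κ · V / ln(z/z₀)
u* = 0.41 × 6.17 / ln(10.0/0.31) = 0.41 × 6.17 / 3.4738
   = 2.5297 / 3.4738 = 0.7282 m/s

u* ≈ 0.728 m/s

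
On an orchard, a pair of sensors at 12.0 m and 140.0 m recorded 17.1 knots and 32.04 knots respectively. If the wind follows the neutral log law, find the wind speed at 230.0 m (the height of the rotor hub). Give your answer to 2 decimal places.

35.06 knots

Log law: V ∝ ln(z/z₀). From the pair, with r = V₁/V₂ = 0.53371,
ln z₀ = (ln z₁ − r·ln z₂)/(1 − r) = (2.4849 − 0.53371×4.9416)/0.46629 = -0.3270 → z₀ = 0.7211 m
V₃ = V₁ · ln(z₃/z₀)/ln(z₁/z₀) = 17.1 × 5.7651/2.8119 = 35.0590 knots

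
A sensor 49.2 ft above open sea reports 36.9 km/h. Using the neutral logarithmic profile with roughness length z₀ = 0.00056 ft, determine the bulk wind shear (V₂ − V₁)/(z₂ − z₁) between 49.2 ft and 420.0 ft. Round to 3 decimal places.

0.019 km/h/ft

Log law: V₂ = V₁ · ln(z₂/z₀)/ln(z₁/z₀) = 36.9 × 13.5278/11.3835 = 43.8510 km/h
ΔV/Δz = (43.8510 − 36.9)/(420.0 − 49.2) = 6.9510/370.8000 = 0.01875 km/h/ft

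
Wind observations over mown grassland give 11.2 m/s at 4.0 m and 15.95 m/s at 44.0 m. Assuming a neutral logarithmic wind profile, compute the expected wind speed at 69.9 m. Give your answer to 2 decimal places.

16.87 m/s

Log law: V ∝ ln(z/z₀). From the pair, with r = V₁/V₂ = 0.70219,
ln z₀ = (ln z₁ − r·ln z₂)/(1 − r) = (1.3863 − 0.70219×3.7842)/0.29781 = -4.2677 → z₀ = 0.01401 m
V₃ = V₁ · ln(z₃/z₀)/ln(z₁/z₀) = 11.2 × 8.5148/5.6540 = 16.8669 m/s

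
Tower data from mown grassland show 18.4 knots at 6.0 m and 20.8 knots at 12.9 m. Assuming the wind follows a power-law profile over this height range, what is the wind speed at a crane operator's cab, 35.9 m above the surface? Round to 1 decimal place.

First find α: α = ln(V₂/V₁)/ln(z₂/z₁) = ln(20.8/18.4)/ln(12.9/6.0) = 0.12260/0.76547 = 0.1602
Extrapolate from 12.9 m to 35.9 m: V₃ = 20.8 × (35.9/12.9)^0.1602 = 20.8 × 1.1781 = 24.5052 knots

24.5 knots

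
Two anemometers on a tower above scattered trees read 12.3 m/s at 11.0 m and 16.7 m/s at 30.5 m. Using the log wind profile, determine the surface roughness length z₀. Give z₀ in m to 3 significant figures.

z₀ ≈ 0.636 m

Log law: V(z) ∝ ln(z/z₀). With r = V₁/V₂ = 12.3/16.7 = 0.73653,
r · ln(z₂/z₀) = ln(z₁/z₀) ⇒ ln z₀ = (ln z₁ − r·ln z₂)/(1 − r)
ln z₀ = (2.39790 − 0.73653×3.41773) / 0.26347 = -0.4530
z₀ = exp(-0.4530) = 0.6357 m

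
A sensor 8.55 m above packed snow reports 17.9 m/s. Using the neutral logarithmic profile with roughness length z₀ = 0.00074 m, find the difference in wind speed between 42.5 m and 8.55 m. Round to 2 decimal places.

3.07 m/s

Log law: V₂ = V₁ · ln(z₂/z₀)/ln(z₁/z₀) = 17.9 × 10.9584/9.3548 = 20.9684 m/s
ΔV = 20.9684 − 17.9 = 3.0684 m/s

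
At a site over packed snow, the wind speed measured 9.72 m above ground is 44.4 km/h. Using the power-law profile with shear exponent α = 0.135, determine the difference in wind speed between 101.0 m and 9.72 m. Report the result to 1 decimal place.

16.5 km/h

Power law: V₂ = V₁ · (z₂/z₁)^α = 44.4 × (10.3909)^0.135 = 60.9020 km/h
ΔV = 60.9020 − 44.4 = 16.5020 km/h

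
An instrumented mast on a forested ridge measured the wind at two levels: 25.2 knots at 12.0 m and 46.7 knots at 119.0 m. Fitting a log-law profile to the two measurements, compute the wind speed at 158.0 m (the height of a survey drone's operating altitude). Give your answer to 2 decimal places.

49.36 knots

Log law: V ∝ ln(z/z₀). From the pair, with r = V₁/V₂ = 0.53961,
ln z₀ = (ln z₁ − r·ln z₂)/(1 − r) = (2.4849 − 0.53961×4.7791)/0.46039 = -0.2041 → z₀ = 0.8154 m
V₃ = V₁ · ln(z₃/z₀)/ln(z₁/z₀) = 25.2 × 5.2667/2.6890 = 49.3565 knots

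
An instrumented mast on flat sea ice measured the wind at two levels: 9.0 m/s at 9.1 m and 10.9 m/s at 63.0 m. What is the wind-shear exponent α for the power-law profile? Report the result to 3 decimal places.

α ≈ 0.099

Power law: V₂/V₁ = (z₂/z₁)^α ⇒ α = ln(V₂/V₁) / ln(z₂/z₁)
α = ln(10.9/9.0) / ln(63.0/9.1) = ln(1.2111) / ln(6.9231)
  = 0.19154 / 1.93486 = 0.09899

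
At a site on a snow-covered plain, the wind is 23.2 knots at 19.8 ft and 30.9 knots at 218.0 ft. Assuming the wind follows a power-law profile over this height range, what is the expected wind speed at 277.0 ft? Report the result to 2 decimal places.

First find α: α = ln(V₂/V₁)/ln(z₂/z₁) = ln(30.9/23.2)/ln(218.0/19.8) = 0.28660/2.39881 = 0.1195
Extrapolate from 218.0 ft to 277.0 ft: V₃ = 30.9 × (277.0/218.0)^0.1195 = 30.9 × 1.0290 = 31.7971 knots

31.80 knots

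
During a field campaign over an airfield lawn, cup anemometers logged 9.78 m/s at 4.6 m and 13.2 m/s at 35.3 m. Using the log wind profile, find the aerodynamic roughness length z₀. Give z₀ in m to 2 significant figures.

z₀ ≈ 0.014 m

Log law: V(z) ∝ ln(z/z₀). With r = V₁/V₂ = 9.78/13.2 = 0.74091,
r · ln(z₂/z₀) = ln(z₁/z₀) ⇒ ln z₀ = (ln z₁ − r·ln z₂)/(1 − r)
ln z₀ = (1.52606 − 0.74091×3.56388) / 0.25909 = -4.3014
z₀ = exp(-4.3014) = 0.01355 m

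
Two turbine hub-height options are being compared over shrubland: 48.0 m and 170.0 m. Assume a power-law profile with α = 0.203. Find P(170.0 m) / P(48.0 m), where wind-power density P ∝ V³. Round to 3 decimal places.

Speed ratio: V_B/V_A = (z_B/z_A)^α = (170.0/48.0)^0.203 = (3.5417)^0.203 = 1.29267
Power-density ratio: P_B/P_A = (V_B/V_A)³ = (1.29267)³ = 2.16007

2.160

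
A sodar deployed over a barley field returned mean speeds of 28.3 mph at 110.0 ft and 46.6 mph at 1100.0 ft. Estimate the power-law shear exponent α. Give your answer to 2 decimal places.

Power law: V₂/V₁ = (z₂/z₁)^α ⇒ α = ln(V₂/V₁) / ln(z₂/z₁)
α = ln(46.6/28.3) / ln(1100.0/110.0) = ln(1.6466) / ln(10.0000)
  = 0.49874 / 2.30259 = 0.21660

α ≈ 0.22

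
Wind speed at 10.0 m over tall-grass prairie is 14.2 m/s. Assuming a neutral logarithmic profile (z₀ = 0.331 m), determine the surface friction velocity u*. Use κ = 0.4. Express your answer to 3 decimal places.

Log law: V(z) = (u*/κ) · ln(z/z₀) ⇒ u* = κ · V / ln(z/z₀)
u* = 0.4 × 14.2 / ln(10.0/0.331) = 0.4 × 14.2 / 3.4082
   = 5.6800 / 3.4082 = 1.6666 m/s

u* ≈ 1.667 m/s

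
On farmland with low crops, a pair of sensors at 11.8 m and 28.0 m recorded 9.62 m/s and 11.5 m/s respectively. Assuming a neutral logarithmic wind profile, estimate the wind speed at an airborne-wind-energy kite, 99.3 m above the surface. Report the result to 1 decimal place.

Log law: V ∝ ln(z/z₀). From the pair, with r = V₁/V₂ = 0.83652,
ln z₀ = (ln z₁ − r·ln z₂)/(1 − r) = (2.4681 − 0.83652×3.3322)/0.16348 = -1.9535 → z₀ = 0.1418 m
V₃ = V₁ · ln(z₃/z₀)/ln(z₁/z₀) = 9.62 × 6.5517/4.4216 = 14.2543 m/s

14.3 m/s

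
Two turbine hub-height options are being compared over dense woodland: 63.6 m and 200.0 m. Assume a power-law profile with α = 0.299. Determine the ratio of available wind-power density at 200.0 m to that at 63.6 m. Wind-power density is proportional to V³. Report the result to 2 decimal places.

Speed ratio: V_B/V_A = (z_B/z_A)^α = (200.0/63.6)^0.299 = (3.1447)^0.299 = 1.40856
Power-density ratio: P_B/P_A = (V_B/V_A)³ = (1.40856)³ = 2.79462

2.79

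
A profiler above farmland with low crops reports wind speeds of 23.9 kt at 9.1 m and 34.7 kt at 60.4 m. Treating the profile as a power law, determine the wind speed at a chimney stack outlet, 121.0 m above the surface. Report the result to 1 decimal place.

First find α: α = ln(V₂/V₁)/ln(z₂/z₁) = ln(34.7/23.9)/ln(60.4/9.1) = 0.37286/1.89271 = 0.1970
Extrapolate from 60.4 m to 121.0 m: V₃ = 34.7 × (121.0/60.4)^0.1970 = 34.7 × 1.1467 = 39.7899 kt

39.8 kt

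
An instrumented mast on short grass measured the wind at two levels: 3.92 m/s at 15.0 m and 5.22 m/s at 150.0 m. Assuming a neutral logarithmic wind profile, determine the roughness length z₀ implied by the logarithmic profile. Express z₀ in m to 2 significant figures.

z₀ ≈ 0.014 m

Log law: V(z) ∝ ln(z/z₀). With r = V₁/V₂ = 3.92/5.22 = 0.75096,
r · ln(z₂/z₀) = ln(z₁/z₀) ⇒ ln z₀ = (ln z₁ − r·ln z₂)/(1 − r)
ln z₀ = (2.70805 − 0.75096×5.01064) / 0.24904 = -4.2351
z₀ = exp(-4.2351) = 0.01448 m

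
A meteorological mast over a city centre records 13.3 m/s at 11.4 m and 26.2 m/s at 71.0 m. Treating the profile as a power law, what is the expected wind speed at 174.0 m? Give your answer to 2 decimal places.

First find α: α = ln(V₂/V₁)/ln(z₂/z₁) = ln(26.2/13.3)/ln(71.0/11.4) = 0.67800/1.82907 = 0.3707
Extrapolate from 71.0 m to 174.0 m: V₃ = 26.2 × (174.0/71.0)^0.3707 = 26.2 × 1.3941 = 36.5261 m/s

36.53 m/s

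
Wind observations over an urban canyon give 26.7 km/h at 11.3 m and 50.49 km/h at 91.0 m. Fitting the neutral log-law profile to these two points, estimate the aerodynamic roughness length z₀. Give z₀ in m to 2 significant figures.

z₀ ≈ 1.1 m

Log law: V(z) ∝ ln(z/z₀). With r = V₁/V₂ = 26.7/50.49 = 0.52882,
r · ln(z₂/z₀) = ln(z₁/z₀) ⇒ ln z₀ = (ln z₁ − r·ln z₂)/(1 − r)
ln z₀ = (2.42480 − 0.52882×4.51086) / 0.47118 = 0.0836
z₀ = exp(0.0836) = 1.087 m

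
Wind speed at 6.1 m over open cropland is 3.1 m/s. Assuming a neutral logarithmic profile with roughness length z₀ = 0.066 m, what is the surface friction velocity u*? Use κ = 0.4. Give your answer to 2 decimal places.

Log law: V(z) = (u*/κ) · ln(z/z₀) ⇒ u* = κ · V / ln(z/z₀)
u* = 0.4 × 3.1 / ln(6.1/0.066) = 0.4 × 3.1 / 4.5264
   = 1.2400 / 4.5264 = 0.2739 m/s

u* ≈ 0.27 m/s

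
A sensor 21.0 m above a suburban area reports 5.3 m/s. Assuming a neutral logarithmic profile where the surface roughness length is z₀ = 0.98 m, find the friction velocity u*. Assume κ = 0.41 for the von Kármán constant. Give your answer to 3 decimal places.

u* ≈ 0.709 m/s

Log law: V(z) = (u*/κ) · ln(z/z₀) ⇒ u* = κ · V / ln(z/z₀)
u* = 0.41 × 5.3 / ln(21.0/0.98) = 0.41 × 5.3 / 3.0647
   = 2.1730 / 3.0647 = 0.7090 m/s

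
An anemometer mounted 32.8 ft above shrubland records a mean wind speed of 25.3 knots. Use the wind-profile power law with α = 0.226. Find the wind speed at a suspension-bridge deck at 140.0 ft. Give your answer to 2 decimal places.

35.12 knots

Power-law profile: V₂ = V₁ · (z₂/z₁)^α
V₂ = 25.3 × (140.0/32.8)^0.226 = 25.3 × (4.2683)^0.226
    = 25.3 × 1.3882 = 35.1203 knots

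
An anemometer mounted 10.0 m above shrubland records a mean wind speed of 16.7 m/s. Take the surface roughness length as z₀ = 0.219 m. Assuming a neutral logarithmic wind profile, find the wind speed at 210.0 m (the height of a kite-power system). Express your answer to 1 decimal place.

30.0 m/s

Log law: V(z) ∝ ln(z/z₀), so V₂/V₁ = ln(z₂/z₀) / ln(z₁/z₀).
ln(210.0/0.219) = 6.8658, ln(10.0/0.219) = 3.8213
V₂ = 16.7 × 6.8658/3.8213 = 16.7 × 1.7967 = 30.0054 m/s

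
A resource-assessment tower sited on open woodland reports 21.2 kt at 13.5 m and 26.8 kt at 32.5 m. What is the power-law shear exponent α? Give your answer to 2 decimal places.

Power law: V₂/V₁ = (z₂/z₁)^α ⇒ α = ln(V₂/V₁) / ln(z₂/z₁)
α = ln(26.8/21.2) / ln(32.5/13.5) = ln(1.2642) / ln(2.4074)
  = 0.23440 / 0.87855 = 0.26680

α ≈ 0.27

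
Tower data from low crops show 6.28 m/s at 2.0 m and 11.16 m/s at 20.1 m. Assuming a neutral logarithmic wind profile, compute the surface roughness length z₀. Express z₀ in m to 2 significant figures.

Log law: V(z) ∝ ln(z/z₀). With r = V₁/V₂ = 6.28/11.16 = 0.56272,
r · ln(z₂/z₀) = ln(z₁/z₀) ⇒ ln z₀ = (ln z₁ − r·ln z₂)/(1 − r)
ln z₀ = (0.69315 − 0.56272×3.00072) / 0.43728 = -2.2764
z₀ = exp(-2.2764) = 0.1026 m

z₀ ≈ 0.10 m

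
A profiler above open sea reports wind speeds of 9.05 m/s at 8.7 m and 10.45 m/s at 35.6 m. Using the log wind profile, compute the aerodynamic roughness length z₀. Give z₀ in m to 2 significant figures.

Log law: V(z) ∝ ln(z/z₀). With r = V₁/V₂ = 9.05/10.45 = 0.86603,
r · ln(z₂/z₀) = ln(z₁/z₀) ⇒ ln z₀ = (ln z₁ − r·ln z₂)/(1 − r)
ln z₀ = (2.16332 − 0.86603×3.57235) / 0.13397 = -6.9450
z₀ = exp(-6.9450) = 0.0009634 m

z₀ ≈ 0.00096 m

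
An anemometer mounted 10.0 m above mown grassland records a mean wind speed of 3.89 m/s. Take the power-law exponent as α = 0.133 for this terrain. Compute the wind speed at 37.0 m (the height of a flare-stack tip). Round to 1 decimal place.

Power-law profile: V₂ = V₁ · (z₂/z₁)^α
V₂ = 3.89 × (37.0/10.0)^0.133 = 3.89 × (3.7000)^0.133
    = 3.89 × 1.1901 = 4.6294 m/s

4.6 m/s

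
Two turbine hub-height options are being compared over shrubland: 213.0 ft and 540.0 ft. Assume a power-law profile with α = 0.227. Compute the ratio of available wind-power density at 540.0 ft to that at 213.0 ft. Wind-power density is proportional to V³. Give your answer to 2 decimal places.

Speed ratio: V_B/V_A = (z_B/z_A)^α = (540.0/213.0)^0.227 = (2.5352)^0.227 = 1.23513
Power-density ratio: P_B/P_A = (V_B/V_A)³ = (1.23513)³ = 1.88423

1.88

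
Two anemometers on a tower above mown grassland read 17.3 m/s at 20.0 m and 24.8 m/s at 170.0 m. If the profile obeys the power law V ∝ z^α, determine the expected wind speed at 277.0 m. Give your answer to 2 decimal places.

26.92 m/s

First find α: α = ln(V₂/V₁)/ln(z₂/z₁) = ln(24.8/17.3)/ln(170.0/20.0) = 0.36014/2.14007 = 0.1683
Extrapolate from 170.0 m to 277.0 m: V₃ = 24.8 × (277.0/170.0)^0.1683 = 24.8 × 1.0856 = 26.9236 m/s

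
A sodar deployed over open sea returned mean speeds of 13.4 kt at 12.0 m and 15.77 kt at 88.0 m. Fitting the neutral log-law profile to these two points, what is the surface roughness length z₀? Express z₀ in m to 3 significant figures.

Log law: V(z) ∝ ln(z/z₀). With r = V₁/V₂ = 13.4/15.77 = 0.84971,
r · ln(z₂/z₀) = ln(z₁/z₀) ⇒ ln z₀ = (ln z₁ − r·ln z₂)/(1 − r)
ln z₀ = (2.48491 − 0.84971×4.47734) / 0.15029 = -8.7803
z₀ = exp(-8.7803) = 0.0001537 m

z₀ ≈ 0.000154 m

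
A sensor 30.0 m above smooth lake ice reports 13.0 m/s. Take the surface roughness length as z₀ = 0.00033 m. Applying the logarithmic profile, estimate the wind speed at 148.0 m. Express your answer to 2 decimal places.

14.82 m/s

Log law: V(z) ∝ ln(z/z₀), so V₂/V₁ = ln(z₂/z₀) / ln(z₁/z₀).
ln(148.0/0.00033) = 13.0136, ln(30.0/0.00033) = 11.4176
V₂ = 13.0 × 13.0136/11.4176 = 13.0 × 1.1398 = 14.8172 m/s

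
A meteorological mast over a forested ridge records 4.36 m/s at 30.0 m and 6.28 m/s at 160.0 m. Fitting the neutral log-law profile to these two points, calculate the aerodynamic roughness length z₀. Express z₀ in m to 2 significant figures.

Log law: V(z) ∝ ln(z/z₀). With r = V₁/V₂ = 4.36/6.28 = 0.69427,
r · ln(z₂/z₀) = ln(z₁/z₀) ⇒ ln z₀ = (ln z₁ − r·ln z₂)/(1 − r)
ln z₀ = (3.40120 − 0.69427×5.07517) / 0.30573 = -0.4001
z₀ = exp(-0.4001) = 0.6702 m

z₀ ≈ 0.67 m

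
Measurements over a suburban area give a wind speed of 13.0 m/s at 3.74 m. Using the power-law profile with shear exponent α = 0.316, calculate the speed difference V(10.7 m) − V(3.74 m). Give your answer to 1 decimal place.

Power law: V₂ = V₁ · (z₂/z₁)^α = 13.0 × (2.8610)^0.316 = 18.1218 m/s
ΔV = 18.1218 − 13.0 = 5.1218 m/s

5.1 m/s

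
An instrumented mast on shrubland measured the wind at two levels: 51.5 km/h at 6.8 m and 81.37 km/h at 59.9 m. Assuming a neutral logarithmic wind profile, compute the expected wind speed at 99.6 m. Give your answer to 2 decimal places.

Log law: V ∝ ln(z/z₀). From the pair, with r = V₁/V₂ = 0.63291,
ln z₀ = (ln z₁ − r·ln z₂)/(1 − r) = (1.9169 − 0.63291×4.0927)/0.36709 = -1.8344 → z₀ = 0.1597 m
V₃ = V₁ · ln(z₃/z₀)/ln(z₁/z₀) = 51.5 × 6.4355/3.7513 = 88.3508 km/h

88.35 km/h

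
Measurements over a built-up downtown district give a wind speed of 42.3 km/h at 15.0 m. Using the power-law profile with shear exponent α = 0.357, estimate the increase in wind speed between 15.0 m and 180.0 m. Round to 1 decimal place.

60.4 km/h

Power law: V₂ = V₁ · (z₂/z₁)^α = 42.3 × (12.0000)^0.357 = 102.7089 km/h
ΔV = 102.7089 − 42.3 = 60.4089 km/h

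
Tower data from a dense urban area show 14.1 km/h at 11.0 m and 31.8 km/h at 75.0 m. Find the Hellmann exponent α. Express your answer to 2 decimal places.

Power law: V₂/V₁ = (z₂/z₁)^α ⇒ α = ln(V₂/V₁) / ln(z₂/z₁)
α = ln(31.8/14.1) / ln(75.0/11.0) = ln(2.2553) / ln(6.8182)
  = 0.81329 / 1.91959 = 0.42368

α ≈ 0.42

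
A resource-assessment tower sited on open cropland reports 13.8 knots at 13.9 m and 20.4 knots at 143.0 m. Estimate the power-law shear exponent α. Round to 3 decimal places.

Power law: V₂/V₁ = (z₂/z₁)^α ⇒ α = ln(V₂/V₁) / ln(z₂/z₁)
α = ln(20.4/13.8) / ln(143.0/13.9) = ln(1.4783) / ln(10.2878)
  = 0.39087 / 2.33096 = 0.16768

α ≈ 0.168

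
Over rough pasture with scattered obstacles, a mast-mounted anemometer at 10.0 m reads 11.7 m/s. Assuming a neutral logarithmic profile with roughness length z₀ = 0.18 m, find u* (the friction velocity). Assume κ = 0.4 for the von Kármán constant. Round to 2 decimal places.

Log law: V(z) = (u*/κ) · ln(z/z₀) ⇒ u* = κ · V / ln(z/z₀)
u* = 0.4 × 11.7 / ln(10.0/0.18) = 0.4 × 11.7 / 4.0174
   = 4.6800 / 4.0174 = 1.1649 m/s

u* ≈ 1.16 m/s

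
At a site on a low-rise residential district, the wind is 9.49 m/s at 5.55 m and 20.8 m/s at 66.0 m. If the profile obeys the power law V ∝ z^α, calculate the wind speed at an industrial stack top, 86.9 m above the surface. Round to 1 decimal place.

First find α: α = ln(V₂/V₁)/ln(z₂/z₁) = ln(20.8/9.49)/ln(66.0/5.55) = 0.78471/2.47586 = 0.3169
Extrapolate from 66.0 m to 86.9 m: V₃ = 20.8 × (86.9/66.0)^0.3169 = 20.8 × 1.0911 = 22.6950 m/s

22.7 m/s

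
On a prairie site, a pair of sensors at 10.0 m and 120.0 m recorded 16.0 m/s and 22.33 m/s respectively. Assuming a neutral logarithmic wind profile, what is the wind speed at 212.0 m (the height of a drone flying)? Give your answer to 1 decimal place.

23.8 m/s

Log law: V ∝ ln(z/z₀). From the pair, with r = V₁/V₂ = 0.71652,
ln z₀ = (ln z₁ − r·ln z₂)/(1 − r) = (2.3026 − 0.71652×4.7875)/0.28348 = -3.9784 → z₀ = 0.01872 m
V₃ = V₁ · ln(z₃/z₀)/ln(z₁/z₀) = 16.0 × 9.3350/6.2810 = 23.7797 m/s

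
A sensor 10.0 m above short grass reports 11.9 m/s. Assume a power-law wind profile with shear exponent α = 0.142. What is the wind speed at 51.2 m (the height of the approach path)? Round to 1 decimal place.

15.0 m/s

Power-law profile: V₂ = V₁ · (z₂/z₁)^α
V₂ = 11.9 × (51.2/10.0)^0.142 = 11.9 × (5.1200)^0.142
    = 11.9 × 1.2610 = 15.0059 m/s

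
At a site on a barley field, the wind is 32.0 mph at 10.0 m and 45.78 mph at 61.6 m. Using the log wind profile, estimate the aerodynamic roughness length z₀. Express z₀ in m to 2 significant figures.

Log law: V(z) ∝ ln(z/z₀). With r = V₁/V₂ = 32.0/45.78 = 0.69900,
r · ln(z₂/z₀) = ln(z₁/z₀) ⇒ ln z₀ = (ln z₁ − r·ln z₂)/(1 − r)
ln z₀ = (2.30259 − 0.69900×4.12066) / 0.30100 = -1.9194
z₀ = exp(-1.9194) = 0.1467 m

z₀ ≈ 0.15 m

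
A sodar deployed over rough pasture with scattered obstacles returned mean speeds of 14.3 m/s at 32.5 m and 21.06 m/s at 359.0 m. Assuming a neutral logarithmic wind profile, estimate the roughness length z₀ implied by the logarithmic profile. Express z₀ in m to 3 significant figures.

z₀ ≈ 0.202 m

Log law: V(z) ∝ ln(z/z₀). With r = V₁/V₂ = 14.3/21.06 = 0.67901,
r · ln(z₂/z₀) = ln(z₁/z₀) ⇒ ln z₀ = (ln z₁ − r·ln z₂)/(1 − r)
ln z₀ = (3.48124 − 0.67901×5.88332) / 0.32099 = -1.6001
z₀ = exp(-1.6001) = 0.2019 m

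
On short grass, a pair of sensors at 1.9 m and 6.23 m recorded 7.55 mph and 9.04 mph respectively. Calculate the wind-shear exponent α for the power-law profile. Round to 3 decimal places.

Power law: V₂/V₁ = (z₂/z₁)^α ⇒ α = ln(V₂/V₁) / ln(z₂/z₁)
α = ln(9.04/7.55) / ln(6.23/1.9) = ln(1.1974) / ln(3.2789)
  = 0.18011 / 1.18752 = 0.15167

α ≈ 0.152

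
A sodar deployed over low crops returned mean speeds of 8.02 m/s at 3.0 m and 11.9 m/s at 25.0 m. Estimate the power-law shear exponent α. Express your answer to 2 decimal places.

α ≈ 0.19

Power law: V₂/V₁ = (z₂/z₁)^α ⇒ α = ln(V₂/V₁) / ln(z₂/z₁)
α = ln(11.9/8.02) / ln(25.0/3.0) = ln(1.4838) / ln(8.3333)
  = 0.39460 / 2.12026 = 0.18611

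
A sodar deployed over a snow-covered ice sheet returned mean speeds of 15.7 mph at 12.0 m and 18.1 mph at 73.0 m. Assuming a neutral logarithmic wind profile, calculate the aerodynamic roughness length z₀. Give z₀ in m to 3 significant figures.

Log law: V(z) ∝ ln(z/z₀). With r = V₁/V₂ = 15.7/18.1 = 0.86740,
r · ln(z₂/z₀) = ln(z₁/z₀) ⇒ ln z₀ = (ln z₁ − r·ln z₂)/(1 − r)
ln z₀ = (2.48491 − 0.86740×4.29046) / 0.13260 = -9.3264
z₀ = exp(-9.3264) = 0.00008904 m

z₀ ≈ 0.0000890 m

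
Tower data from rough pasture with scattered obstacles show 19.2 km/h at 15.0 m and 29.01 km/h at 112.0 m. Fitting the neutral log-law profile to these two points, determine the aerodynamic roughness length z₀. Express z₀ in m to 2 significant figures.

Log law: V(z) ∝ ln(z/z₀). With r = V₁/V₂ = 19.2/29.01 = 0.66184,
r · ln(z₂/z₀) = ln(z₁/z₀) ⇒ ln z₀ = (ln z₁ − r·ln z₂)/(1 − r)
ln z₀ = (2.70805 − 0.66184×4.71850) / 0.33816 = -1.2268
z₀ = exp(-1.2268) = 0.2932 m

z₀ ≈ 0.29 m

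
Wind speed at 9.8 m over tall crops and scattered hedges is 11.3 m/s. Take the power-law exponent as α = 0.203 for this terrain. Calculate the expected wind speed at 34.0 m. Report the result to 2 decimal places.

14.55 m/s

Power-law profile: V₂ = V₁ · (z₂/z₁)^α
V₂ = 11.3 × (34.0/9.8)^0.203 = 11.3 × (3.4694)^0.203
    = 11.3 × 1.2873 = 14.5462 m/s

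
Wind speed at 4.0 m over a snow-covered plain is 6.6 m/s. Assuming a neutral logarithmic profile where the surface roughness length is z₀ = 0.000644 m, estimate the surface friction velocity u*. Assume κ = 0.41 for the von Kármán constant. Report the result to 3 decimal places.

u* ≈ 0.310 m/s

Log law: V(z) = (u*/κ) · ln(z/z₀) ⇒ u* = κ · V / ln(z/z₀)
u* = 0.41 × 6.6 / ln(4.0/0.000644) = 0.41 × 6.6 / 8.7341
   = 2.7060 / 8.7341 = 0.3098 m/s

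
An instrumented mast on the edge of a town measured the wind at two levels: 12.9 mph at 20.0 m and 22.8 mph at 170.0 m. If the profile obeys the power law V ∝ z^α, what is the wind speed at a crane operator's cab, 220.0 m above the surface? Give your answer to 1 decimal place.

First find α: α = ln(V₂/V₁)/ln(z₂/z₁) = ln(22.8/12.9)/ln(170.0/20.0) = 0.56953/2.14007 = 0.2661
Extrapolate from 170.0 m to 220.0 m: V₃ = 22.8 × (220.0/170.0)^0.2661 = 22.8 × 1.0710 = 24.4194 mph

24.4 mph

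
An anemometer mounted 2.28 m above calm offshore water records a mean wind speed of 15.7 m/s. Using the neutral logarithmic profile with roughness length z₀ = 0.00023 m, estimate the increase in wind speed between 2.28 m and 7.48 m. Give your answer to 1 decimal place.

2.0 m/s

Log law: V₂ = V₁ · ln(z₂/z₀)/ln(z₁/z₀) = 15.7 × 10.3897/9.2016 = 17.7271 m/s
ΔV = 17.7271 − 15.7 = 2.0271 m/s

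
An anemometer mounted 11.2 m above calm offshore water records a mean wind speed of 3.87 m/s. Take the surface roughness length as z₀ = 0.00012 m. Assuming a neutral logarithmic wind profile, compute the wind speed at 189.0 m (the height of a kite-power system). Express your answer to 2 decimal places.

4.83 m/s

Log law: V(z) ∝ ln(z/z₀), so V₂/V₁ = ln(z₂/z₀) / ln(z₁/z₀).
ln(189.0/0.00012) = 14.2698, ln(11.2/0.00012) = 11.4439
V₂ = 3.87 × 14.2698/11.4439 = 3.87 × 1.2469 = 4.8256 m/s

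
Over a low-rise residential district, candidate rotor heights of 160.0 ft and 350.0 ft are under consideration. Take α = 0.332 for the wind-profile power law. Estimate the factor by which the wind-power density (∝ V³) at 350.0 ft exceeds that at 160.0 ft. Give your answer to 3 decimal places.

2.181

Speed ratio: V_B/V_A = (z_B/z_A)^α = (350.0/160.0)^0.332 = (2.1875)^0.332 = 1.29677
Power-density ratio: P_B/P_A = (V_B/V_A)³ = (1.29677)³ = 2.18066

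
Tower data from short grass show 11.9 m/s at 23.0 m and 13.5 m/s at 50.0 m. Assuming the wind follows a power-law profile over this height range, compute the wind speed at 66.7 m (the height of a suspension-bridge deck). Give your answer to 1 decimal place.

First find α: α = ln(V₂/V₁)/ln(z₂/z₁) = ln(13.5/11.9)/ln(50.0/23.0) = 0.12615/0.77653 = 0.1625
Extrapolate from 50.0 m to 66.7 m: V₃ = 13.5 × (66.7/50.0)^0.1625 = 13.5 × 1.0479 = 14.1471 m/s

14.1 m/s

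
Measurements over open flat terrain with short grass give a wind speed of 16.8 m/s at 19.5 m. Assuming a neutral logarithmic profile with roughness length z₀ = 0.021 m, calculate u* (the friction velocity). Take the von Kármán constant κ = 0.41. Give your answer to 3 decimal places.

Log law: V(z) = (u*/κ) · ln(z/z₀) ⇒ u* = κ · V / ln(z/z₀)
u* = 0.41 × 16.8 / ln(19.5/0.021) = 0.41 × 16.8 / 6.8336
   = 6.8880 / 6.8336 = 1.0080 m/s

u* ≈ 1.008 m/s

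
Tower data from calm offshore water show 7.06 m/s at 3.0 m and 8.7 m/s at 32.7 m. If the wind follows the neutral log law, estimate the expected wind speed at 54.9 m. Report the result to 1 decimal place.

9.1 m/s

Log law: V ∝ ln(z/z₀). From the pair, with r = V₁/V₂ = 0.81149,
ln z₀ = (ln z₁ − r·ln z₂)/(1 − r) = (1.0986 − 0.81149×3.4874)/0.18851 = -9.1847 → z₀ = 0.0001026 m
V₃ = V₁ · ln(z₃/z₀)/ln(z₁/z₀) = 7.06 × 13.1902/10.2833 = 9.0557 m/s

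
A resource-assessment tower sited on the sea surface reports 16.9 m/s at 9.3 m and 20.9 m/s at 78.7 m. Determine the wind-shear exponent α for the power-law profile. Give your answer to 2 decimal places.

α ≈ 0.10

Power law: V₂/V₁ = (z₂/z₁)^α ⇒ α = ln(V₂/V₁) / ln(z₂/z₁)
α = ln(20.9/16.9) / ln(78.7/9.3) = ln(1.2367) / ln(8.4624)
  = 0.21244 / 2.13563 = 0.09947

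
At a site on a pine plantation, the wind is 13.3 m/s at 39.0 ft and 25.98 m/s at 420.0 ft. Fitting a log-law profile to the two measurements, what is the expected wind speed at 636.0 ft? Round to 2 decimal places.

28.19 m/s

Log law: V ∝ ln(z/z₀). From the pair, with r = V₁/V₂ = 0.51193,
ln z₀ = (ln z₁ − r·ln z₂)/(1 − r) = (3.6636 − 0.51193×6.0403)/0.48807 = 1.1707 → z₀ = 3.224 ft
V₃ = V₁ · ln(z₃/z₀)/ln(z₁/z₀) = 13.3 × 5.2845/2.4929 = 28.1938 m/s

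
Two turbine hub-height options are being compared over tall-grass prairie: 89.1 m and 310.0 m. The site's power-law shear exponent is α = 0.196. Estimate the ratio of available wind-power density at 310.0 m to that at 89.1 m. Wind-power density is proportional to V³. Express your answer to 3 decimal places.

2.082

Speed ratio: V_B/V_A = (z_B/z_A)^α = (310.0/89.1)^0.196 = (3.4792)^0.196 = 1.27682
Power-density ratio: P_B/P_A = (V_B/V_A)³ = (1.27682)³ = 2.08158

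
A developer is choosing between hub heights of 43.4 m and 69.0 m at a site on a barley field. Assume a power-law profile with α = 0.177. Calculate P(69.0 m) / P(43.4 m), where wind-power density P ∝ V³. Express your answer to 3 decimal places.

Speed ratio: V_B/V_A = (z_B/z_A)^α = (69.0/43.4)^0.177 = (1.5899)^0.177 = 1.08553
Power-density ratio: P_B/P_A = (V_B/V_A)³ = (1.08553)³ = 1.27915

1.279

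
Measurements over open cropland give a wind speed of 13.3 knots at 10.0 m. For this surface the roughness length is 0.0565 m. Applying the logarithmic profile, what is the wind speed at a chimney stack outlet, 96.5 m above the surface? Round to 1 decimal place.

Log law: V(z) ∝ ln(z/z₀), so V₂/V₁ = ln(z₂/z₀) / ln(z₁/z₀).
ln(96.5/0.0565) = 7.4431, ln(10.0/0.0565) = 5.1761
V₂ = 13.3 × 7.4431/5.1761 = 13.3 × 1.4380 = 19.1250 knots

19.1 knots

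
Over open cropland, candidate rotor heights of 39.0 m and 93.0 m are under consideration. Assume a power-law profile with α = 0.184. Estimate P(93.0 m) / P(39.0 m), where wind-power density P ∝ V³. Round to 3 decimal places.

Speed ratio: V_B/V_A = (z_B/z_A)^α = (93.0/39.0)^0.184 = (2.3846)^0.184 = 1.17340
Power-density ratio: P_B/P_A = (V_B/V_A)³ = (1.17340)³ = 1.61560

1.616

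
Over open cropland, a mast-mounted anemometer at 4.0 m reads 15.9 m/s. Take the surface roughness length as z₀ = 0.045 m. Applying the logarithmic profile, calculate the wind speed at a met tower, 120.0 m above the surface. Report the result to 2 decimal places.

27.95 m/s

Log law: V(z) ∝ ln(z/z₀), so V₂/V₁ = ln(z₂/z₀) / ln(z₁/z₀).
ln(120.0/0.045) = 7.8886, ln(4.0/0.045) = 4.4874
V₂ = 15.9 × 7.8886/4.4874 = 15.9 × 1.7579 = 27.9513 m/s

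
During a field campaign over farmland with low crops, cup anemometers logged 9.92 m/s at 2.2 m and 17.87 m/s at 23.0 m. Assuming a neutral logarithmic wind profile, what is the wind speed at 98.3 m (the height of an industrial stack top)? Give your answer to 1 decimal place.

22.8 m/s

Log law: V ∝ ln(z/z₀). From the pair, with r = V₁/V₂ = 0.55512,
ln z₀ = (ln z₁ − r·ln z₂)/(1 − r) = (0.7885 − 0.55512×3.1355)/0.44488 = -2.1402 → z₀ = 0.1176 m
V₃ = V₁ · ln(z₃/z₀)/ln(z₁/z₀) = 9.92 × 6.7282/2.9286 = 22.7901 m/s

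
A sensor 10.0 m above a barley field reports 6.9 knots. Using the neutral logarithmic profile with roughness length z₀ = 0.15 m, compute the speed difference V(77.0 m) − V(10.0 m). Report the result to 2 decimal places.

Log law: V₂ = V₁ · ln(z₂/z₀)/ln(z₁/z₀) = 6.9 × 6.2409/4.1997 = 10.2537 knots
ΔV = 10.2537 − 6.9 = 3.3537 knots

3.35 knots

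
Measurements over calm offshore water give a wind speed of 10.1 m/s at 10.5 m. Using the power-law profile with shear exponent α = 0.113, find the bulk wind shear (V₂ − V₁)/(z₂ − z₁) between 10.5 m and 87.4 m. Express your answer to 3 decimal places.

0.036 m/s/m

Power law: V₂ = V₁ · (z₂/z₁)^α = 10.1 × (8.3238)^0.113 = 12.8327 m/s
ΔV/Δz = (12.8327 − 10.1)/(87.4 − 10.5) = 2.7327/76.9000 = 0.03554 m/s/m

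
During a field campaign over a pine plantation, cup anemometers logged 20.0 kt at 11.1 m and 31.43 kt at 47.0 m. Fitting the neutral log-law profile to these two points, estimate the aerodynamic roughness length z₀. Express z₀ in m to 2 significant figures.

Log law: V(z) ∝ ln(z/z₀). With r = V₁/V₂ = 20.0/31.43 = 0.63633,
r · ln(z₂/z₀) = ln(z₁/z₀) ⇒ ln z₀ = (ln z₁ − r·ln z₂)/(1 − r)
ln z₀ = (2.40695 − 0.63633×3.85015) / 0.36367 = -0.1183
z₀ = exp(-0.1183) = 0.8884 m

z₀ ≈ 0.89 m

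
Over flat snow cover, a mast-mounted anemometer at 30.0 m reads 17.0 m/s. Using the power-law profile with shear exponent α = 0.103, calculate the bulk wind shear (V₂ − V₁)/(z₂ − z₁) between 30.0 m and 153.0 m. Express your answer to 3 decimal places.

Power law: V₂ = V₁ · (z₂/z₁)^α = 17.0 × (5.1000)^0.103 = 20.1061 m/s
ΔV/Δz = (20.1061 − 17.0)/(153.0 − 30.0) = 3.1061/123.0000 = 0.02525 m/s/m

0.025 m/s/m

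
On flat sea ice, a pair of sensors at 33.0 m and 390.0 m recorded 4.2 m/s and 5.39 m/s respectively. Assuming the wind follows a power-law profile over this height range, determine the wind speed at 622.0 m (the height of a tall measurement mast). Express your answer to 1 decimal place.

First find α: α = ln(V₂/V₁)/ln(z₂/z₁) = ln(5.39/4.2)/ln(390.0/33.0) = 0.24946/2.46964 = 0.1010
Extrapolate from 390.0 m to 622.0 m: V₃ = 5.39 × (622.0/390.0)^0.1010 = 5.39 × 1.0483 = 5.6502 m/s

5.7 m/s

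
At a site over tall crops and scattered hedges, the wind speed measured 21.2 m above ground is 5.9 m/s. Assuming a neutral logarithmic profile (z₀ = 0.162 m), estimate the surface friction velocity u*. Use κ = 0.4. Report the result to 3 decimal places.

Log law: V(z) = (u*/κ) · ln(z/z₀) ⇒ u* = κ · V / ln(z/z₀)
u* = 0.4 × 5.9 / ln(21.2/0.162) = 0.4 × 5.9 / 4.8742
   = 2.3600 / 4.8742 = 0.4842 m/s

u* ≈ 0.484 m/s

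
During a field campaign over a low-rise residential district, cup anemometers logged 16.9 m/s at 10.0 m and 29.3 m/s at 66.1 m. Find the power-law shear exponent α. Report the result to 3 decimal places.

Power law: V₂/V₁ = (z₂/z₁)^α ⇒ α = ln(V₂/V₁) / ln(z₂/z₁)
α = ln(29.3/16.9) / ln(66.1/10.0) = ln(1.7337) / ln(6.6100)
  = 0.55027 / 1.88858 = 0.29137

α ≈ 0.291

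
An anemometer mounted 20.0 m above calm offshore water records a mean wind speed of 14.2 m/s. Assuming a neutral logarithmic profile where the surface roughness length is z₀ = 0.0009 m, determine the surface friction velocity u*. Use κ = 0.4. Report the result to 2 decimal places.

u* ≈ 0.57 m/s

Log law: V(z) = (u*/κ) · ln(z/z₀) ⇒ u* = κ · V / ln(z/z₀)
u* = 0.4 × 14.2 / ln(20.0/0.0009) = 0.4 × 14.2 / 10.0088
   = 5.6800 / 10.0088 = 0.5675 m/s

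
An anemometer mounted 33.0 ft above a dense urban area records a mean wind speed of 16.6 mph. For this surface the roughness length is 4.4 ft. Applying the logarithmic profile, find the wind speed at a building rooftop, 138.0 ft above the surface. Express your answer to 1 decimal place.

28.4 mph

Log law: V(z) ∝ ln(z/z₀), so V₂/V₁ = ln(z₂/z₀) / ln(z₁/z₀).
ln(138.0/4.4) = 3.4456, ln(33.0/4.4) = 2.0149
V₂ = 16.6 × 3.4456/2.0149 = 16.6 × 1.7101 = 28.3874 mph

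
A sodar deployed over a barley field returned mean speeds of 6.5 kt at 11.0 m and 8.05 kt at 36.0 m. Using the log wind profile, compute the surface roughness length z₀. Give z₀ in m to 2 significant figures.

z₀ ≈ 0.076 m

Log law: V(z) ∝ ln(z/z₀). With r = V₁/V₂ = 6.5/8.05 = 0.80745,
r · ln(z₂/z₀) = ln(z₁/z₀) ⇒ ln z₀ = (ln z₁ − r·ln z₂)/(1 − r)
ln z₀ = (2.39790 − 0.80745×3.58352) / 0.19255 = -2.5741
z₀ = exp(-2.5741) = 0.07622 m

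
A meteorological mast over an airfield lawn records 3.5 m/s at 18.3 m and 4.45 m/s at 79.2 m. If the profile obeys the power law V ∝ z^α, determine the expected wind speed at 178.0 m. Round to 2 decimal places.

First find α: α = ln(V₂/V₁)/ln(z₂/z₁) = ln(4.45/3.5)/ln(79.2/18.3) = 0.24014/1.46508 = 0.1639
Extrapolate from 79.2 m to 178.0 m: V₃ = 4.45 × (178.0/79.2)^0.1639 = 4.45 × 1.1419 = 5.0817 m/s

5.08 m/s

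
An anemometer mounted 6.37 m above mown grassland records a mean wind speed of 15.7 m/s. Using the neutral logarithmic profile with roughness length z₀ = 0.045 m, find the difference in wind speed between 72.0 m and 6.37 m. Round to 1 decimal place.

7.7 m/s

Log law: V₂ = V₁ · ln(z₂/z₀)/ln(z₁/z₀) = 15.7 × 7.3778/4.9527 = 23.3874 m/s
ΔV = 23.3874 − 15.7 = 7.6874 m/s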